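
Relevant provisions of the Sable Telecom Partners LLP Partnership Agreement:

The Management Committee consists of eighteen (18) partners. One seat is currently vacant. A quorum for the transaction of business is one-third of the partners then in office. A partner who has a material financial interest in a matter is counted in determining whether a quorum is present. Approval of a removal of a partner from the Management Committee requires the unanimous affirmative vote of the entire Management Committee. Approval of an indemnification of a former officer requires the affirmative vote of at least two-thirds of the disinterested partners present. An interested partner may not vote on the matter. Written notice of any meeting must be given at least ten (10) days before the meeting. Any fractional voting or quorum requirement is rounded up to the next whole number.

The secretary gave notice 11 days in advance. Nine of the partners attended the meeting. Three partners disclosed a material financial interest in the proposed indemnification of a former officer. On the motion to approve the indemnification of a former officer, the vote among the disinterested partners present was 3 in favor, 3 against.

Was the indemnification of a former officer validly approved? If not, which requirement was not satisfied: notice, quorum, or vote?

Invalid — vote requirement not satisfied.

Notice: 11 days given; 10 required (11 ≥ 10). Satisfied.
Quorum: 9 present (interested partners count toward quorum); quorum is 6. Satisfied.
Vote: the indemnification of a former officer requires two-thirds of the disinterested partners present (9 − 3 = 6). 2/3 of 6 = 4, so 4 affirmative votes are needed; 3 voted in favor. Not satisfied.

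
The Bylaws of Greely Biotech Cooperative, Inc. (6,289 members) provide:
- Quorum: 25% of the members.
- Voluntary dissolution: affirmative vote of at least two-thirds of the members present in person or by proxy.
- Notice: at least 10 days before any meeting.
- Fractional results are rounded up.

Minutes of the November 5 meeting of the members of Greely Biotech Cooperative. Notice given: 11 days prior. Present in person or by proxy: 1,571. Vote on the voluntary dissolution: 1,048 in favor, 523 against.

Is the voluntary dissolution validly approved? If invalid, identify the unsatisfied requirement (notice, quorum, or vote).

Invalid — quorum requirement not satisfied.

Notice: 11 days given; 10 required. Satisfied.
Quorum: 25% of 6,289 = 1,572.25, rounded up to 1,573; 1,571 present. Not satisfied.
Vote: requires two-thirds of those present (1,571); 2/3 of 1571 = 1047.33, rounded up to 1048, so 1,048 needed; 1,048 in favor. Satisfied.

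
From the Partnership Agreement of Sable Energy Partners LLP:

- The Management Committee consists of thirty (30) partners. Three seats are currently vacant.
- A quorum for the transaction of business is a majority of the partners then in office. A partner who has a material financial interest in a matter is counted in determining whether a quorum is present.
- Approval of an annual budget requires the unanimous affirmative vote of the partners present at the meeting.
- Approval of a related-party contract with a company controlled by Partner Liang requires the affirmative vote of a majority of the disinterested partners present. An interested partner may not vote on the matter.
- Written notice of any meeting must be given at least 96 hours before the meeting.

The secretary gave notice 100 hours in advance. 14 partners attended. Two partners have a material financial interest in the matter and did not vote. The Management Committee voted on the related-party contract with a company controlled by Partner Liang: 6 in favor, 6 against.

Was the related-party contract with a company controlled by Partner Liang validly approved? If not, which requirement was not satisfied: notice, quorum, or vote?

Notice: 100 hours given; 96 required (100 ≥ 96). Satisfied.
Quorum: 14 present (interested partners count toward quorum); quorum is 14. Satisfied.
Vote: the related-party contract with a company controlled by Partner Liang requires a majority of the disinterested partners present (14 − 2 = 12). A majority of 12 is 7, so 7 affirmative votes are needed; 6 voted in favor. Not satisfied.

Invalid — vote requirement not satisfied.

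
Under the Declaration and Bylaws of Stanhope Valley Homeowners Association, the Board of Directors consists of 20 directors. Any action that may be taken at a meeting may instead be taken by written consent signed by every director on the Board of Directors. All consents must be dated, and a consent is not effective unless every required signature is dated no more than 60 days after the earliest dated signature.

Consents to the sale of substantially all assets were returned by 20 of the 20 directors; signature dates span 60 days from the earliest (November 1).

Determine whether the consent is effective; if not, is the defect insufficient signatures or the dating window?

Effective — both the signature and dating-window requirements are satisfied.

Signatures required: every one of 20 — unanimous means all 20, so 20 needed; 20 signed. Sufficient.
Dating window: the latest signature is 60 days after the earliest; the limit is 60 days. Within the window.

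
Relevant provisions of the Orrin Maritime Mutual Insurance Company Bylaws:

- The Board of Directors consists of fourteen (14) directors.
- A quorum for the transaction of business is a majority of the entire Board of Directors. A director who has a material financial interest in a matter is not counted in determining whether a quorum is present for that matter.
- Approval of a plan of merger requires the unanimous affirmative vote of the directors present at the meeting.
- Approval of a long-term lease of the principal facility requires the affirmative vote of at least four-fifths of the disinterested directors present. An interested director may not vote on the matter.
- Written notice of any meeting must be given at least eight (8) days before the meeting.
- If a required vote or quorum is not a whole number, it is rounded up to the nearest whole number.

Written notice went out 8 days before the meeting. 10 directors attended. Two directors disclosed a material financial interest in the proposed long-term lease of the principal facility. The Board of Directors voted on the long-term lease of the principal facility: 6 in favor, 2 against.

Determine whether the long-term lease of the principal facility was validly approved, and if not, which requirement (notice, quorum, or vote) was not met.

Notice: 8 days given; 8 required (8 ≥ 8). Satisfied.
Quorum: 10 present, but the 2 interested directors do not count, leaving 8. Quorum is 8. Satisfied.
Vote: the long-term lease of the principal facility requires four-fifths of the disinterested directors present (10 − 2 = 8). 4/5 of 8 = 6.40, rounded up to 7, so 7 affirmative votes are needed; 6 voted in favor. Not satisfied.

Invalid — vote requirement not satisfied.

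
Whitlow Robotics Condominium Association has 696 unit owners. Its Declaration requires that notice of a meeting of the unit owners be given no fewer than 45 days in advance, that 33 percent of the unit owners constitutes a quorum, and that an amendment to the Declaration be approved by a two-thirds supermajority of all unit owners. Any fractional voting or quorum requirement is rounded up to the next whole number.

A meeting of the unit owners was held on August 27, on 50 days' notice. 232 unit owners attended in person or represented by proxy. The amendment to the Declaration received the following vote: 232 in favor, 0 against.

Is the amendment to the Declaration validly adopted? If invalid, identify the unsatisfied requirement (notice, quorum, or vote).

Notice: 50 days given; 45 required. Satisfied.
Quorum: 33% of 696 = 229.68, rounded up to 230; 232 present. Satisfied.
Vote: requires two-thirds of all unit owners (696); 2/3 of 696 = 464, so 464 needed; 232 in favor. Not satisfied.

Invalid — vote requirement not satisfied.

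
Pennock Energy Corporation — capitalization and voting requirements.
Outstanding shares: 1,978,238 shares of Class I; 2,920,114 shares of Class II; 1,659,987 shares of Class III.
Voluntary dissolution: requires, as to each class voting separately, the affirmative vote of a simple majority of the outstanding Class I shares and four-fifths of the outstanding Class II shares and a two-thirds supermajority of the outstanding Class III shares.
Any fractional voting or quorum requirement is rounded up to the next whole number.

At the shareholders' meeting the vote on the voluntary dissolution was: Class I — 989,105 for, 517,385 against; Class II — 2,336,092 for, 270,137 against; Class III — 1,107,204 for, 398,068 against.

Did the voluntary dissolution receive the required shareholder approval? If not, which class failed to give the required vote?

Not approved — the Class I shares did not give the required vote.

Class I: a majority of 1978238 is 989120; 989,120 required, 989,105 in favor — not approved.
Class II: 4/5 of 2920114 = 2336091.20, rounded up to 2336092; 2,336,092 required, 2,336,092 in favor — approved.
Class III: 2/3 of 1659987 = 1106658; 1,106,658 required, 1,107,204 in favor — approved.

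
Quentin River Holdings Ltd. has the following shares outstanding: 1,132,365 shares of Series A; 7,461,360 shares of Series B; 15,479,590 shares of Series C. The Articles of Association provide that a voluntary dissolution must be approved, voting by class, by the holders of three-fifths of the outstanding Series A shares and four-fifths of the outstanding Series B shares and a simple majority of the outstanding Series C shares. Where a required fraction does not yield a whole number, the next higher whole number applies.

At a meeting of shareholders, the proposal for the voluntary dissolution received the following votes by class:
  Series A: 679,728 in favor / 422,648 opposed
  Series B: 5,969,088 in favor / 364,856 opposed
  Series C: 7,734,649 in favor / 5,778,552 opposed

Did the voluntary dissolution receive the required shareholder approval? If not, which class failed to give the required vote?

Not approved — the Series C shares did not give the required vote.

Series A: 3/5 of 1132365 = 679419; 679,419 required, 679,728 in favor — approved.
Series B: 4/5 of 7461360 = 5969088; 5,969,088 required, 5,969,088 in favor — approved.
Series C: a majority of 15479590 is 7739796; 7,739,796 required, 7,734,649 in favor — not approved.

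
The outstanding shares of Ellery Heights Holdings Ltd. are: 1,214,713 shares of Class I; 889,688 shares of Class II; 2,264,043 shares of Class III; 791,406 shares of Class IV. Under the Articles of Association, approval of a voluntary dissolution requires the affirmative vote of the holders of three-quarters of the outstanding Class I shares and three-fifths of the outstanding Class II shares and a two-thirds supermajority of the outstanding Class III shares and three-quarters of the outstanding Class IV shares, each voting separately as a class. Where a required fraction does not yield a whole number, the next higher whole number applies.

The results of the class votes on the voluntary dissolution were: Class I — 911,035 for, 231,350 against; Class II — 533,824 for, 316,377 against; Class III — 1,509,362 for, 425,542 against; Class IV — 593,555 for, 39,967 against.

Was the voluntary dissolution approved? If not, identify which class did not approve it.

Class I: 3/4 of 1214713 = 911034.75, rounded up to 911035; 911,035 required, 911,035 in favor — approved.
Class II: 3/5 of 889688 = 533812.80, rounded up to 533813; 533,813 required, 533,824 in favor — approved.
Class III: 2/3 of 2264043 = 1509362; 1,509,362 required, 1,509,362 in favor — approved.
Class IV: 3/4 of 791406 = 593554.50, rounded up to 593555; 593,555 required, 593,555 in favor — approved.

Approved — every class gave the required vote.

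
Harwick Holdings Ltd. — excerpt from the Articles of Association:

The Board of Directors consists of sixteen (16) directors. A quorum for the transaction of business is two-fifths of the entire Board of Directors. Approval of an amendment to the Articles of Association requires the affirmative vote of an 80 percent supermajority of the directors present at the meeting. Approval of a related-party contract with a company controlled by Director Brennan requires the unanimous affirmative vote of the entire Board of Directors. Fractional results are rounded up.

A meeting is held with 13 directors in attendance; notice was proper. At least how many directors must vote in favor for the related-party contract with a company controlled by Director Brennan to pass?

16

The related-party contract with a company controlled by Director Brennan requires the unanimous vote of the entire Board of Directors (16).
Unanimous means all 16.
(Only 13 can vote, so the related-party contract with a company controlled by Director Brennan cannot pass at this meeting, but the required vote is still 16.)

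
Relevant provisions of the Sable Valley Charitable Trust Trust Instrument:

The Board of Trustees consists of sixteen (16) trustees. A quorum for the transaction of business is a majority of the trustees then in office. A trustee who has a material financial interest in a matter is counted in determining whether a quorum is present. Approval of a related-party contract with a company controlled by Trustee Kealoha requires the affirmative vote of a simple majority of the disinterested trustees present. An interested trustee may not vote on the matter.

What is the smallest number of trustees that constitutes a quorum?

A majority of 16 is 9.

9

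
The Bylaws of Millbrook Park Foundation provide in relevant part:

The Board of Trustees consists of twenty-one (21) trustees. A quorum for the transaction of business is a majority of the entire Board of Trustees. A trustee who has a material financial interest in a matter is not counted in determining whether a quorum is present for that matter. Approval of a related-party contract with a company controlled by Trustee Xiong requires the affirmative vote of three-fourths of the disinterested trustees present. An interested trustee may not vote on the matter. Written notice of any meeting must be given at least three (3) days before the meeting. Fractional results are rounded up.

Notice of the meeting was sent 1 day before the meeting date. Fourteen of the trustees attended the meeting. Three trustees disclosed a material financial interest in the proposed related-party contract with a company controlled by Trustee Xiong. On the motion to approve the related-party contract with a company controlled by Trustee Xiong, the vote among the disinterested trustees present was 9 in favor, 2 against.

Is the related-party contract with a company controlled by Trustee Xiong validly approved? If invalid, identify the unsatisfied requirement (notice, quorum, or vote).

Invalid — notice requirement not satisfied.

Notice: 1 day given; 3 required (1 < 3). Not satisfied.
Quorum: 14 present, but the 3 interested trustees do not count, leaving 11. Quorum is 11. Satisfied.
Vote: the related-party contract with a company controlled by Trustee Xiong requires three-fourths of the disinterested trustees present (14 − 3 = 11). 3/4 of 11 = 8.25, rounded up to 9, so 9 affirmative votes are needed; 9 voted in favor. Satisfied.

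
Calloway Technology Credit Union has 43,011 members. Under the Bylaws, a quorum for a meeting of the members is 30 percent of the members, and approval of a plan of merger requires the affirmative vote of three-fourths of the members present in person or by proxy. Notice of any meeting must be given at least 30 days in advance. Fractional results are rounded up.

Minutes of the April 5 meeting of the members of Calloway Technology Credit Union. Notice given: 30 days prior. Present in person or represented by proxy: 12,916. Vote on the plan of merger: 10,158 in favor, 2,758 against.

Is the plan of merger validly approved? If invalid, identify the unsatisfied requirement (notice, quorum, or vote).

Valid — all requirements satisfied.

Notice: 30 days given; 30 required. Satisfied.
Quorum: 30% of 43,011 = 12,903.30, rounded up to 12,904; 12,916 present. Satisfied.
Vote: requires three-fourths of those present (12,916); 3/4 of 12916 = 9687, so 9,687 needed; 10,158 in favor. Satisfied.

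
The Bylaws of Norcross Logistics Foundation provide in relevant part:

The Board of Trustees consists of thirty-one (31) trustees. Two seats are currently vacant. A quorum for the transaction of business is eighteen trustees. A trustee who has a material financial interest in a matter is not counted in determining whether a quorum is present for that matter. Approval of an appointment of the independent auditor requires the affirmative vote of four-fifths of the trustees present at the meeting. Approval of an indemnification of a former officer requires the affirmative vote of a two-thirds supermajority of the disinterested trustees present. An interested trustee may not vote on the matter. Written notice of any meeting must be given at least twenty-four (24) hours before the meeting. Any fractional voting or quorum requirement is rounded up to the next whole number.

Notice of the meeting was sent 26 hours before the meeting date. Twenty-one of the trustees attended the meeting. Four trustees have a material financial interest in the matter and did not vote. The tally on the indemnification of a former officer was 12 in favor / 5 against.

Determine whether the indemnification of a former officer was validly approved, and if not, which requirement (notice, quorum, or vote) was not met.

Notice: 26 hours given; 24 required (26 ≥ 24). Satisfied.
Quorum: 21 present, but the 4 interested trustees do not count, leaving 17. Quorum is 18. Not satisfied.
Vote: the indemnification of a former officer requires two-thirds of the disinterested trustees present (21 − 4 = 17). 2/3 of 17 = 11.33, rounded up to 12, so 12 affirmative votes are needed; 12 voted in favor. Satisfied. (Moot — without a quorum no business can be validly transacted.)

Invalid — quorum requirement not satisfied.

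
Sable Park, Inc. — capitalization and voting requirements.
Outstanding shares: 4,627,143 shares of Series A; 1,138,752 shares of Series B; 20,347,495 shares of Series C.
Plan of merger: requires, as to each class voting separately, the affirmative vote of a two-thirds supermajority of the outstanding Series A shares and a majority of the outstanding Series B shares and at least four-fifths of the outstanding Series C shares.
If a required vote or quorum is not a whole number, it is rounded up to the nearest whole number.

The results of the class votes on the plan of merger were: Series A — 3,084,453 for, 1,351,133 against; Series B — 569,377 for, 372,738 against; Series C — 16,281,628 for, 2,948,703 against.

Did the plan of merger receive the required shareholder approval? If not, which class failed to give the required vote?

Series A: 2/3 of 4627143 = 3084762; 3,084,762 required, 3,084,453 in favor — not approved.
Series B: a majority of 1138752 is 569377; 569,377 required, 569,377 in favor — approved.
Series C: 4/5 of 20347495 = 16277996; 16,277,996 required, 16,281,628 in favor — approved.

Not approved — the Series A shares did not give the required vote.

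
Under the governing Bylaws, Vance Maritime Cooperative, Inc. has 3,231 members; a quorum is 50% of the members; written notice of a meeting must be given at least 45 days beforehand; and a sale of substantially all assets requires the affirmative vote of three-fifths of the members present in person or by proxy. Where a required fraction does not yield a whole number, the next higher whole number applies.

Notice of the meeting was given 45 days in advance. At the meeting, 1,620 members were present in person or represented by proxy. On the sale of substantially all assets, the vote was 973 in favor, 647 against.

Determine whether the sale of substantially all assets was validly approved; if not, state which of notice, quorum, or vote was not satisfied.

Valid — all requirements satisfied.

Notice: 45 days given; 45 required. Satisfied.
Quorum: 50% of 3,231 = 1,615.50, rounded up to 1,616; 1,620 present. Satisfied.
Vote: requires three-fifths of those present (1,620); 3/5 of 1620 = 972, so 972 needed; 973 in favor. Satisfied.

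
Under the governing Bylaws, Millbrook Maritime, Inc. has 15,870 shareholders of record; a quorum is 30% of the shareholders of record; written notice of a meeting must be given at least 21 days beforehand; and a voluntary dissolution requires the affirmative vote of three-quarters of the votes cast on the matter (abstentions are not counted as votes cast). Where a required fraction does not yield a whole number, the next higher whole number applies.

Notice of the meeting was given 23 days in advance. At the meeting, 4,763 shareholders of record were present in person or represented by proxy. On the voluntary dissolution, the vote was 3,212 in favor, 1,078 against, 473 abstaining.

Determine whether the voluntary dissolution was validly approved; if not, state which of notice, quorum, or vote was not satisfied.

Invalid — vote requirement not satisfied.

Notice: 23 days given; 21 required. Satisfied.
Quorum: 30% of 15,870 = 4,761; 4,763 present. Satisfied.
Vote: requires three-fourths of the votes cast (4,763 − 473 abstaining = 4,290); 3/4 of 4290 = 3217.50, rounded up to 3218, so 3,218 needed; 3,212 in favor. Not satisfied.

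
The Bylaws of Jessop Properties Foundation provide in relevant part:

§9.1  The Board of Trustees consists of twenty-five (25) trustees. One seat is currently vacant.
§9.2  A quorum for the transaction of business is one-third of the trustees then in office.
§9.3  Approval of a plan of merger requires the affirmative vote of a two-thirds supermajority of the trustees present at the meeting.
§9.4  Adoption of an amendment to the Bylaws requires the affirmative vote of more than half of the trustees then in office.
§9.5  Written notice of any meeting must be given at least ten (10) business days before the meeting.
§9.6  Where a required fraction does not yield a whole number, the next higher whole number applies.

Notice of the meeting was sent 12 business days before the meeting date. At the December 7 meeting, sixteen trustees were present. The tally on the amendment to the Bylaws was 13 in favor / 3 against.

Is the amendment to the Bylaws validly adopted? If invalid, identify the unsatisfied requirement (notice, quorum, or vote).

Valid — all requirements satisfied.

Notice: 12 business days given; 10 required (12 ≥ 10). Satisfied.
Quorum: 16 present; quorum is 8. Satisfied.
Vote: the amendment to the Bylaws requires a majority of the trustees then in office (24). A majority of 24 is 13, so 13 affirmative votes are needed; 13 voted in favor. Satisfied.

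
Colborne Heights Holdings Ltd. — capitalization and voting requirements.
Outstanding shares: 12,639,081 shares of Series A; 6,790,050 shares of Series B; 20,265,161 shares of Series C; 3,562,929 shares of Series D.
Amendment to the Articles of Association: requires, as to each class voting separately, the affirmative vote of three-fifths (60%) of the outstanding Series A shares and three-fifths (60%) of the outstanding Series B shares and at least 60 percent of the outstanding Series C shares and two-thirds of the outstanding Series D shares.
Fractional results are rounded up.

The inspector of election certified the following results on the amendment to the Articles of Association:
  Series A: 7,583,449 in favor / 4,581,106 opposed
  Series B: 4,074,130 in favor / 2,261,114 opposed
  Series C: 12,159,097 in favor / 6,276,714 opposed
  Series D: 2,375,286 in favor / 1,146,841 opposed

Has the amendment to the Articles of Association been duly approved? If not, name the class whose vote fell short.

Approved — every class gave the required vote.

Series A: 3/5 of 12639081 = 7583448.60, rounded up to 7583449; 7,583,449 required, 7,583,449 in favor — approved.
Series B: 3/5 of 6790050 = 4074030; 4,074,030 required, 4,074,130 in favor — approved.
Series C: 3/5 of 20265161 = 12159096.60, rounded up to 12159097; 12,159,097 required, 12,159,097 in favor — approved.
Series D: 2/3 of 3562929 = 2375286; 2,375,286 required, 2,375,286 in favor — approved.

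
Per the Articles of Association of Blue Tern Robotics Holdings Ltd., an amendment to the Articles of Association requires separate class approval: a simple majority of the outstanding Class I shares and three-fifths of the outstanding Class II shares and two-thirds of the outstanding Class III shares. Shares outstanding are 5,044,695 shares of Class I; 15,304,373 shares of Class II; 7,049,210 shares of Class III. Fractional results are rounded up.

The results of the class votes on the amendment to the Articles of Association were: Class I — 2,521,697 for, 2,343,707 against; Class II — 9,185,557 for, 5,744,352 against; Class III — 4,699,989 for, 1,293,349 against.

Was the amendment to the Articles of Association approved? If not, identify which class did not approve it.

Not approved — the Class I shares did not give the required vote.

Class I: a majority of 5044695 is 2522348; 2,522,348 required, 2,521,697 in favor — not approved.
Class II: 3/5 of 15304373 = 9182623.80, rounded up to 9182624; 9,182,624 required, 9,185,557 in favor — approved.
Class III: 2/3 of 7049210 = 4699473.33, rounded up to 4699474; 4,699,474 required, 4,699,989 in favor — approved.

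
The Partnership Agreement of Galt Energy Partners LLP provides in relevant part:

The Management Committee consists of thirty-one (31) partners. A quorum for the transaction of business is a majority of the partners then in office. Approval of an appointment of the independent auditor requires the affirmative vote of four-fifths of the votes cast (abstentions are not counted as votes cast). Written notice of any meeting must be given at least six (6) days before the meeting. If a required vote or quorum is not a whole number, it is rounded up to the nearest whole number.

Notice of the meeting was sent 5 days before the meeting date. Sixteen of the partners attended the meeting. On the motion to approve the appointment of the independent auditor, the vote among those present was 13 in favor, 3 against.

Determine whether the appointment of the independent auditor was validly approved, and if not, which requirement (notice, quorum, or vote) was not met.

Invalid — notice requirement not satisfied.

Notice: 5 days given; 6 required (5 < 6). Not satisfied.
Quorum: 16 present; quorum is 16. Satisfied.
Vote: the appointment of the independent auditor requires four-fifths of the votes cast (16). 4/5 of 16 = 12.80, rounded up to 13, so 13 affirmative votes are needed; 13 voted in favor. Satisfied.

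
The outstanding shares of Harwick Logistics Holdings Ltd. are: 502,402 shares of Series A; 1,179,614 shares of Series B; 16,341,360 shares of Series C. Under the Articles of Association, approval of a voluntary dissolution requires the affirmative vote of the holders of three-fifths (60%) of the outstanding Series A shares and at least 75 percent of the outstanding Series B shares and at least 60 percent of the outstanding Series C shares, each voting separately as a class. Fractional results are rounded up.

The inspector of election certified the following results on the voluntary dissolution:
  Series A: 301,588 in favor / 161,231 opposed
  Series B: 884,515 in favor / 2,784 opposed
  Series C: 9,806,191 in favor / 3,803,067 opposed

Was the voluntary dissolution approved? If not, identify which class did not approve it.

Not approved — the Series B shares did not give the required vote.

Series A: 3/5 of 502402 = 301441.20, rounded up to 301442; 301,442 required, 301,588 in favor — approved.
Series B: 3/4 of 1179614 = 884710.50, rounded up to 884711; 884,711 required, 884,515 in favor — not approved.
Series C: 3/5 of 16341360 = 9804816; 9,804,816 required, 9,806,191 in favor — approved.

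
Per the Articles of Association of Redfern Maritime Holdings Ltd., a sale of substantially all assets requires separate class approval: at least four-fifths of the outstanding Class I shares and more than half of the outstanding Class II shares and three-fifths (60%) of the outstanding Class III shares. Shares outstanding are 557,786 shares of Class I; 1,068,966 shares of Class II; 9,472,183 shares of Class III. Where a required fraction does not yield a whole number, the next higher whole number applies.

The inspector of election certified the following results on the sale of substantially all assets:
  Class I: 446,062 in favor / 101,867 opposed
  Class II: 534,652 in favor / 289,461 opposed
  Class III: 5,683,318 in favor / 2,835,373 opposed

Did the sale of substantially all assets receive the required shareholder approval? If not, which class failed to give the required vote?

Class I: 4/5 of 557786 = 446228.80, rounded up to 446229; 446,229 required, 446,062 in favor — not approved.
Class II: a majority of 1068966 is 534484; 534,484 required, 534,652 in favor — approved.
Class III: 3/5 of 9472183 = 5683309.80, rounded up to 5683310; 5,683,310 required, 5,683,318 in favor — approved.

Not approved — the Class I shares did not give the required vote.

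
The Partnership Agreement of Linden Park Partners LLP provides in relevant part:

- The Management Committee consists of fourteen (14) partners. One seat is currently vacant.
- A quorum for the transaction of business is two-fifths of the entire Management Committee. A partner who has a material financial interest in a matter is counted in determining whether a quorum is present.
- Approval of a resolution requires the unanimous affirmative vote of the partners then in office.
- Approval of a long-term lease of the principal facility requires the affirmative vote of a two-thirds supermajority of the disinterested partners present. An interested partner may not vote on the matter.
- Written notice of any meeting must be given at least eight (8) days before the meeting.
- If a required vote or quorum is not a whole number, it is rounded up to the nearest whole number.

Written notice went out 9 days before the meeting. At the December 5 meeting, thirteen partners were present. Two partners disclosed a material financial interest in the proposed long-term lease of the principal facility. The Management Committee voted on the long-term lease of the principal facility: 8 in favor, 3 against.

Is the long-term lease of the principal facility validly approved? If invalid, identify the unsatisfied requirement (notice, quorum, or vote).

Valid — all requirements satisfied.

Notice: 9 days given; 8 required (9 ≥ 8). Satisfied.
Quorum: 13 present (interested partners count toward quorum); quorum is 6. Satisfied.
Vote: the long-term lease of the principal facility requires two-thirds of the disinterested partners present (13 − 2 = 11). 2/3 of 11 = 7.33, rounded up to 8, so 8 affirmative votes are needed; 8 voted in favor. Satisfied.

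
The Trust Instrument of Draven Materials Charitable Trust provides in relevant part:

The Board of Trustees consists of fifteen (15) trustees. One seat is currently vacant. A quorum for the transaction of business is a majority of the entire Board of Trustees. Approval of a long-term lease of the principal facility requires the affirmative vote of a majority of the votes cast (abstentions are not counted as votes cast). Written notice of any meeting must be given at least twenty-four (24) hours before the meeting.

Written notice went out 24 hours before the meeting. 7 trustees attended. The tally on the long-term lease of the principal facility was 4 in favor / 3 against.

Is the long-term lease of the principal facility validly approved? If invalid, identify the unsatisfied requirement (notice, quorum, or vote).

Invalid — quorum requirement not satisfied.

Notice: 24 hours given; 24 required (24 ≥ 24). Satisfied.
Quorum: 7 present; quorum is 8. Not satisfied.
Vote: the long-term lease of the principal facility requires a majority of the votes cast (7). A majority of 7 is 4, so 4 affirmative votes are needed; 4 voted in favor. Satisfied. (Moot — without a quorum no business can be validly transacted.)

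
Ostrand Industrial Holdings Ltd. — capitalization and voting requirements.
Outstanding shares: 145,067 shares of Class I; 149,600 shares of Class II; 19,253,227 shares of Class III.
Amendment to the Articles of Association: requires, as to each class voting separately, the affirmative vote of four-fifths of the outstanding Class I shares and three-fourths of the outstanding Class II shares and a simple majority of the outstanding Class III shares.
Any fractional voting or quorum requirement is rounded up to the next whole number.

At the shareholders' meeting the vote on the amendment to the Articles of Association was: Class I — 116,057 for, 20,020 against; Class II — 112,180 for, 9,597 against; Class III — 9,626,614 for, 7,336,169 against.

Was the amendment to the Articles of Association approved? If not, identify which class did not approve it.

Class I: 4/5 of 145067 = 116053.60, rounded up to 116054; 116,054 required, 116,057 in favor — approved.
Class II: 3/4 of 149600 = 112200; 112,200 required, 112,180 in favor — not approved.
Class III: a majority of 19253227 is 9626614; 9,626,614 required, 9,626,614 in favor — approved.

Not approved — the Class II shares did not give the required vote.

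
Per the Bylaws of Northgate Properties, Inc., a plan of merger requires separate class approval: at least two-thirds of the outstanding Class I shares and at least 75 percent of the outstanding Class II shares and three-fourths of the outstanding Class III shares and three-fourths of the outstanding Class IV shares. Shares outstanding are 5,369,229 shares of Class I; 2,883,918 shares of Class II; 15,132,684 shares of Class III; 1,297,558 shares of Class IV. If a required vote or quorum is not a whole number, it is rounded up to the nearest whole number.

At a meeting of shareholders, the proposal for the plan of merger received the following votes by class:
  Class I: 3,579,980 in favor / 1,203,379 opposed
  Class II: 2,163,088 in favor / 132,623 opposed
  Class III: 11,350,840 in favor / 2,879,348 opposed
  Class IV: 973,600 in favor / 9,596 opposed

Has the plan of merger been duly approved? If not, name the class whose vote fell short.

Class I: 2/3 of 5369229 = 3579486; 3,579,486 required, 3,579,980 in favor — approved.
Class II: 3/4 of 2883918 = 2162938.50, rounded up to 2162939; 2,162,939 required, 2,163,088 in favor — approved.
Class III: 3/4 of 15132684 = 11349513; 11,349,513 required, 11,350,840 in favor — approved.
Class IV: 3/4 of 1297558 = 973168.50, rounded up to 973169; 973,169 required, 973,600 in favor — approved.

Approved — every class gave the required vote.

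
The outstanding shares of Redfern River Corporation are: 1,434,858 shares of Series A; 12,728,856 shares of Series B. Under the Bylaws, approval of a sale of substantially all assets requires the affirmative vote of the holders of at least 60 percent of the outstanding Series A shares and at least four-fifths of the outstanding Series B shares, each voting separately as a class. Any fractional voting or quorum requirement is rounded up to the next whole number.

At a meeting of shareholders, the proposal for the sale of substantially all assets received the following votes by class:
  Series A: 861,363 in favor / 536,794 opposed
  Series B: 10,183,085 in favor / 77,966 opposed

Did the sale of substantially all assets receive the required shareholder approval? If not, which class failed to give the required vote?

Approved — every class gave the required vote.

Series A: 3/5 of 1434858 = 860914.80, rounded up to 860915; 860,915 required, 861,363 in favor — approved.
Series B: 4/5 of 12728856 = 10183084.80, rounded up to 10183085; 10,183,085 required, 10,183,085 in favor — approved.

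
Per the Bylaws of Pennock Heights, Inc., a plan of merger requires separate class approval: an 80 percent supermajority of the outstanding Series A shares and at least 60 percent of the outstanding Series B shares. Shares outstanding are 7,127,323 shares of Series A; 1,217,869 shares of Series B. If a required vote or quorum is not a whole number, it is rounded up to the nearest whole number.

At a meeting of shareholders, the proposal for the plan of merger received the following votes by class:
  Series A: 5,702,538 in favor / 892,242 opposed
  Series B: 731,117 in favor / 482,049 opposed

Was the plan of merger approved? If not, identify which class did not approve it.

Series A: 4/5 of 7127323 = 5701858.40, rounded up to 5701859; 5,701,859 required, 5,702,538 in favor — approved.
Series B: 3/5 of 1217869 = 730721.40, rounded up to 730722; 730,722 required, 731,117 in favor — approved.

Approved — every class gave the required vote.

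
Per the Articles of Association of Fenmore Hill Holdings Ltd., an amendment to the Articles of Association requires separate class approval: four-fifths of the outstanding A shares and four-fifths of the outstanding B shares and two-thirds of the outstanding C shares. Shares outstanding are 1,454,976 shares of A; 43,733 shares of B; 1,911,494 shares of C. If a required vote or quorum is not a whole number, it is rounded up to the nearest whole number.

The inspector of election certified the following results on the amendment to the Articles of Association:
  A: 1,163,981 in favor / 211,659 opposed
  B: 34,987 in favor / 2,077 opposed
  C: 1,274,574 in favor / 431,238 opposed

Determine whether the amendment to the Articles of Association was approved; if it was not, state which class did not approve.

Approved — every class gave the required vote.

A: 4/5 of 1454976 = 1163980.80, rounded up to 1163981; 1,163,981 required, 1,163,981 in favor — approved.
B: 4/5 of 43733 = 34986.40, rounded up to 34987; 34,987 required, 34,987 in favor — approved.
C: 2/3 of 1911494 = 1274329.33, rounded up to 1274330; 1,274,330 required, 1,274,574 in favor — approved.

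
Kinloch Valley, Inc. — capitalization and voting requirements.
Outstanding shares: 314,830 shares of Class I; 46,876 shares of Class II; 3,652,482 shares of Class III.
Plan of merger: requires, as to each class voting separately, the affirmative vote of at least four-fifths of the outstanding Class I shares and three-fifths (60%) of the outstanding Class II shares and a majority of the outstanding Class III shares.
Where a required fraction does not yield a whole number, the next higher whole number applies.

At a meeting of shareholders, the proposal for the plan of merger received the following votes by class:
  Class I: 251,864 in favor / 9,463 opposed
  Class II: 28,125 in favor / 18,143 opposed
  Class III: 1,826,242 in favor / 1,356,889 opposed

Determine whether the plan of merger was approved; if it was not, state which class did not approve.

Not approved — the Class II shares did not give the required vote.

Class I: 4/5 of 314830 = 251864; 251,864 required, 251,864 in favor — approved.
Class II: 3/5 of 46876 = 28125.60, rounded up to 28126; 28,126 required, 28,125 in favor — not approved.
Class III: a majority of 3652482 is 1826242; 1,826,242 required, 1,826,242 in favor — approved.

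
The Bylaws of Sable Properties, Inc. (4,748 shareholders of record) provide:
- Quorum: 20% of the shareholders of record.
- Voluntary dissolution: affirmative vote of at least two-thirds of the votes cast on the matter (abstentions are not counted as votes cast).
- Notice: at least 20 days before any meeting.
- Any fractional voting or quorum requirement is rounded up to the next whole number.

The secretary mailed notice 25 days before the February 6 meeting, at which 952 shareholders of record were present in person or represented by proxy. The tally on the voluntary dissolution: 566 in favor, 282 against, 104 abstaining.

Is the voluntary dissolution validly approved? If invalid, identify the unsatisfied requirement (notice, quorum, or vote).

Valid — all requirements satisfied.

Notice: 25 days given; 20 required. Satisfied.
Quorum: 20% of 4,748 = 949.60, rounded up to 950; 952 present. Satisfied.
Vote: requires two-thirds of the votes cast (952 − 104 abstaining = 848); 2/3 of 848 = 565.33, rounded up to 566, so 566 needed; 566 in favor. Satisfied.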